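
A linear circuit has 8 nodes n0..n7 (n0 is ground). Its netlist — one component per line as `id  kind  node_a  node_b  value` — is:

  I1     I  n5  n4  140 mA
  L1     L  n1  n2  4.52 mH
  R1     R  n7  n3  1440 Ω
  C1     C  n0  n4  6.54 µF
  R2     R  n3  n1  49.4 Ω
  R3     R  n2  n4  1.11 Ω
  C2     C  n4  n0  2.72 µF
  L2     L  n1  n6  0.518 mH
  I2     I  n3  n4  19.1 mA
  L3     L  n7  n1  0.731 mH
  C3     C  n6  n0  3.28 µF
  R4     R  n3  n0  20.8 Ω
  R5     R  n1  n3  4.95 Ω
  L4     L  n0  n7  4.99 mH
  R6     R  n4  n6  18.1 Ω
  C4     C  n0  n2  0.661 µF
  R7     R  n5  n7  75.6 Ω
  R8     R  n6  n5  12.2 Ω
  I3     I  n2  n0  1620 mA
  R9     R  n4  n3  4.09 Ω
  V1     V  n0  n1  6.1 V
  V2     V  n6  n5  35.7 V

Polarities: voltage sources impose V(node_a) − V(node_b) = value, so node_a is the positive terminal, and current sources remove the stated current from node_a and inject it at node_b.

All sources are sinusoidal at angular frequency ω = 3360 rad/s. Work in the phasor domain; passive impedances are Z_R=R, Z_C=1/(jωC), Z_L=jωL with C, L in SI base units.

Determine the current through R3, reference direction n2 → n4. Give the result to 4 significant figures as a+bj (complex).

Apply KCL at each of the 7 non-ground nodes and solve the resulting linear system.
Node n1: branches {L1, R2, L2, L3, R5, V1} → V_1 = -6.100+0.000j
Node n2: branches {L1, R3, C4, I3} → V_2 = -14.72-1.323j
Node n3: branches {R1, R2, I2, R4, R5, R9} → V_3 = -8.847-0.3471j
Node n4: branches {I1, C1, R3, C2, I2, R6, R9} → V_4 = -13.01-0.7289j
Node n5: branches {I1, R7, R8, V2} → V_5 = -41.83-0.06694j
Node n6: branches {L2, C3, R6, R8, V2} → V_6 = -6.132-0.06694j
Node n7: branches {R1, L3, L4, R7} → V_7 = -5.349-1.039j
Source currents: i(V1)=1.159-0.2029j, i(V2)=-3.269+0.01286j

-1.536-0.5349j A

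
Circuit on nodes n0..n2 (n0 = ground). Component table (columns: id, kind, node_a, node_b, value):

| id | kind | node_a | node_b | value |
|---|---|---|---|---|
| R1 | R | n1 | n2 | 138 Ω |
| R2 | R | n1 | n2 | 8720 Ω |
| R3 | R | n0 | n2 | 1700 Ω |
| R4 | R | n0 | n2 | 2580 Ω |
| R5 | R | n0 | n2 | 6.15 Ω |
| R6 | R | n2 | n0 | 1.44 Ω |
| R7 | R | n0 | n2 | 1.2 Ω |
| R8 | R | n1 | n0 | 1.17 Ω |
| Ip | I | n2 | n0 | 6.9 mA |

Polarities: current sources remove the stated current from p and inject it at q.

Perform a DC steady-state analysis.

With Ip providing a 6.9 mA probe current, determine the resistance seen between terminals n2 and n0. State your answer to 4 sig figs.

MNA unknowns: 2 node voltages V₁..V_2
R1: Y=0.007246 on G[1,2]
R2: Y=0.0001147 on G[1,2]
R3: Y=0.0005882 on G[0,2]
R4: Y=0.0003876 on G[0,2]
R5: Y=0.1626 on G[0,2]
R6: Y=0.6944 on G[2,0]
R7: Y=0.8333 on G[0,2]
R8: Y=0.8547 on G[1,0]
Ip: z[2]−=0.0069, z[0]+=0.0069
solve → V1=-3.469e-05, V2=-0.004062

R_eq = 0.5887 Ω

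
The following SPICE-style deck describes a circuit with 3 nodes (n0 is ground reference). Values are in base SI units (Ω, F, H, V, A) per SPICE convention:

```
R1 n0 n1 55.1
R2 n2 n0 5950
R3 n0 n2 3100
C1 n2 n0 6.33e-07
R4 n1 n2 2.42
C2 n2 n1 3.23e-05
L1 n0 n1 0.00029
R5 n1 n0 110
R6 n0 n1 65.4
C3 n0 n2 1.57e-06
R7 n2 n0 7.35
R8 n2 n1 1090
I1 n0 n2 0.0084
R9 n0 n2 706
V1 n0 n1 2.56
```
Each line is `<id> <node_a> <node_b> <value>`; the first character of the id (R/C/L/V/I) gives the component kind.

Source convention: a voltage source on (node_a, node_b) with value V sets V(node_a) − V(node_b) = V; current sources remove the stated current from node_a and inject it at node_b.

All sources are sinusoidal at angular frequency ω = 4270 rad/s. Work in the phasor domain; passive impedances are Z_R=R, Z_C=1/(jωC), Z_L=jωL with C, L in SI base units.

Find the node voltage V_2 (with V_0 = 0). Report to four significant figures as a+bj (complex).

MNA unknowns: 2 node voltages V₁..V_2 plus 1 source current (V1)
R1: Y=0.01815+0.000j on G[0,1]
R2: Y=0.0001681+0.000j on G[2,0]
R3: Y=0.0003226+0.000j on G[0,2]
C1: Y=0.000+0.002703j on G[2,0]
R4: Y=0.4132+0.000j on G[1,2]
C2: Y=0.000+0.1379j on G[2,1]
L1: Y=0.000-0.8076j on G[0,1]
R5: Y=0.009091+0.000j on G[1,0]
R6: Y=0.01529+0.000j on G[0,1]
C3: Y=0.000+0.006704j on G[0,2]
R7: Y=0.1361+0.000j on G[2,0]
R8: Y=0.0009174+0.000j on G[2,1]
I1: z[0]−=0.0084, z[2]+=0.0084
R9: Y=0.001416+0.000j on G[0,2]
V1: row V0−V1=2.56, i_V1 at 0,1
solve → V1=-2.560+0.000j, V2=-1.938-0.1224j
aux → i_V1=-0.3835+2.032j

-1.938-0.1224j V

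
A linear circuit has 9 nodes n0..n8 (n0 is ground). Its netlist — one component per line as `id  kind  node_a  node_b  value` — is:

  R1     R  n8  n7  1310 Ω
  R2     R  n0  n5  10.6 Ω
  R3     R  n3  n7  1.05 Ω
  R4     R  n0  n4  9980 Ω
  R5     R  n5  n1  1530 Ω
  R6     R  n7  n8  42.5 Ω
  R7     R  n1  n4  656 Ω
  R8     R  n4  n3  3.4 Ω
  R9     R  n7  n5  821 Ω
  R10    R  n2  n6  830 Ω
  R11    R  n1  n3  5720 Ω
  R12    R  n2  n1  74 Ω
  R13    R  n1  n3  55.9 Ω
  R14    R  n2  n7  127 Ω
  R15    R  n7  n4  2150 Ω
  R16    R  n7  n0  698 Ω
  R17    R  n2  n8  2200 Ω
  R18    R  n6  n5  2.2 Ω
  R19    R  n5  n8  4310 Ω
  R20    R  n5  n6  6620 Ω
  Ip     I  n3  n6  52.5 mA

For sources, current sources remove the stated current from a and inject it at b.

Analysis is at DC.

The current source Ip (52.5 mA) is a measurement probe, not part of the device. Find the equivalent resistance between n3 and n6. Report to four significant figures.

R_eq = 215.6 Ω

Element admittances at DC:
  Y(R1) = 0.0007634 S between n8,n7
  Y(R2) = 0.09434 S between n0,n5
  Y(R3) = 0.9524 S between n3,n7
  Y(R4) = 0.0001002 S between n0,n4
  Y(R5) = 0.0006536 S between n5,n1
  Y(R6) = 0.02353 S between n7,n8
  Y(R7) = 0.001524 S between n1,n4
  Y(R8) = 0.2941 S between n4,n3
  Y(R9) = 0.001218 S between n7,n5
  Y(R10) = 0.001205 S between n2,n6
  Y(R11) = 0.0001748 S between n1,n3
  Y(R12) = 0.01351 S between n2,n1
  Y(R13) = 0.01789 S between n1,n3
  Y(R14) = 0.007874 S between n2,n7
  Y(R15) = 0.0004651 S between n7,n4
  Y(R16) = 0.001433 S between n7,n0
  Y(R17) = 0.0004545 S between n2,n8
  Y(R18) = 0.4545 S between n6,n5
  Y(R19) = 0.0002320 S between n5,n8
  Y(R20) = 0.0001511 S between n5,n6
  Ip: injects 0.0525 A into n6 (from n3)
Assemble and solve the 8×8 MNA system:
  V(n1)=-10.45  V(n2)=-10.09  V(n3)=-11.05  V(n4)=-11.04  V(n5)=0.1789  V(n6)=0.2670  V(n7)=-11.01  V(n8)=-10.89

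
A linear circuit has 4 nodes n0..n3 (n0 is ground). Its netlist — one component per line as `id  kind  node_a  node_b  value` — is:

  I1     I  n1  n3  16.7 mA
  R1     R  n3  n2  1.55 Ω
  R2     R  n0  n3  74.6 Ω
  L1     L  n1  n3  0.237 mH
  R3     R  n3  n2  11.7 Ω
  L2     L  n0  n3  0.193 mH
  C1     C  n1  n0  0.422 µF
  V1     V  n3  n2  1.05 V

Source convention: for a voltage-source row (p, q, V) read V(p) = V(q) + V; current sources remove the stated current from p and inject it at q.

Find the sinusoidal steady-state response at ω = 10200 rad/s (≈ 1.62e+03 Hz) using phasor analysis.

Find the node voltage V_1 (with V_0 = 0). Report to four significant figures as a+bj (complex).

-9.371e-06-0.04115j V

MNA unknowns: 3 node voltages V₁..V_3 plus 1 source current (V1)
I1: z[1]−=0.0167, z[3]+=0.0167
R1: Y=0.6452+0.000j on G[3,2]
R2: Y=0.01340+0.000j on G[0,3]
L1: Y=0.000-0.4137j on G[1,3]
R3: Y=0.08547+0.000j on G[3,2]
L2: Y=0.000-0.5080j on G[0,3]
C1: Y=0.000+0.004304j on G[1,0]
V1: row V3−V2=1.05, i_V1 at 3,2
solve → V1=-9.371e-06-0.04115j, V2=-1.050-0.0003484j, V3=-9.274e-06-0.0003484j
aux → i_V1=-0.7672+0.000j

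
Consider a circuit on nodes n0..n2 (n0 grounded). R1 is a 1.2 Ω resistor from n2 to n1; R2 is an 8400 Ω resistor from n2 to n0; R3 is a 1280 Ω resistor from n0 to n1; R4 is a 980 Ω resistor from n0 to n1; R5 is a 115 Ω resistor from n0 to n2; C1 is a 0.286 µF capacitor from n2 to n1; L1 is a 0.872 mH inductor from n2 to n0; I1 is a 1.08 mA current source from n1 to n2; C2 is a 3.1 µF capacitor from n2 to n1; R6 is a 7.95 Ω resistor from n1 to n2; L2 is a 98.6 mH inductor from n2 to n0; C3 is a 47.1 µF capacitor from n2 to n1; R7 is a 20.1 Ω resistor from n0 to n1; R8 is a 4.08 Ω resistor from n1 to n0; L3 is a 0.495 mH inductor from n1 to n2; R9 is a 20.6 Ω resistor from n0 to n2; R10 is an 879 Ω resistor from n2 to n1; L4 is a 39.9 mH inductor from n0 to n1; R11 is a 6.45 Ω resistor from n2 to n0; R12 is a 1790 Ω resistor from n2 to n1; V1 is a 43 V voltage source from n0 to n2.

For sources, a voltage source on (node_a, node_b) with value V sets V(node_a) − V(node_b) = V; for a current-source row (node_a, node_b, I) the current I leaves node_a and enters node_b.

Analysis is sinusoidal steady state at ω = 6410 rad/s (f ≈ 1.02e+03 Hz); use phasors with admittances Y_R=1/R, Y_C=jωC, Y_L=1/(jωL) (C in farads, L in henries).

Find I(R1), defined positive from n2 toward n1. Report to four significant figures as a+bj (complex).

Element admittances at ω=6410 rad/s:
  Y(R1) = 0.8333+0.000j S between n2,n1
  Y(R2) = 0.0001190+0.000j S between n2,n0
  Y(R3) = 0.0007813+0.000j S between n0,n1
  Y(R4) = 0.001020+0.000j S between n0,n1
  Y(R5) = 0.008696+0.000j S between n0,n2
  Y(C1) = 0.000+0.001833j S between n2,n1
  Y(L1) = 0.000-0.1789j S between n2,n0
  I1: injects 0.00108 A into n2 (from n1)
  Y(C2) = 0.000+0.01987j S between n2,n1
  Y(R6) = 0.1258+0.000j S between n1,n2
  Y(L2) = 0.000-0.001582j S between n2,n0
  Y(C3) = 0.000+0.3019j S between n2,n1
  Y(R7) = 0.04975+0.000j S between n0,n1
  Y(R8) = 0.2451+0.000j S between n1,n0
  Y(L3) = 0.000-0.3152j S between n1,n2
  Y(R9) = 0.04854+0.000j S between n0,n2
  Y(R10) = 0.001138+0.000j S between n2,n1
  Y(L4) = 0.000-0.003910j S between n0,n1
  Y(R11) = 0.1550+0.000j S between n2,n0
  Y(R12) = 0.0005587+0.000j S between n2,n1
  V1: constraint V(n0)−V(n2) = 43
Assemble and solve the 3×3 MNA system:
  V(n1)=-32.86-0.1703j  V(n2)=-43.00+0.000j
  i(V1)=-18.88+7.839j

-8.452+0.1419j A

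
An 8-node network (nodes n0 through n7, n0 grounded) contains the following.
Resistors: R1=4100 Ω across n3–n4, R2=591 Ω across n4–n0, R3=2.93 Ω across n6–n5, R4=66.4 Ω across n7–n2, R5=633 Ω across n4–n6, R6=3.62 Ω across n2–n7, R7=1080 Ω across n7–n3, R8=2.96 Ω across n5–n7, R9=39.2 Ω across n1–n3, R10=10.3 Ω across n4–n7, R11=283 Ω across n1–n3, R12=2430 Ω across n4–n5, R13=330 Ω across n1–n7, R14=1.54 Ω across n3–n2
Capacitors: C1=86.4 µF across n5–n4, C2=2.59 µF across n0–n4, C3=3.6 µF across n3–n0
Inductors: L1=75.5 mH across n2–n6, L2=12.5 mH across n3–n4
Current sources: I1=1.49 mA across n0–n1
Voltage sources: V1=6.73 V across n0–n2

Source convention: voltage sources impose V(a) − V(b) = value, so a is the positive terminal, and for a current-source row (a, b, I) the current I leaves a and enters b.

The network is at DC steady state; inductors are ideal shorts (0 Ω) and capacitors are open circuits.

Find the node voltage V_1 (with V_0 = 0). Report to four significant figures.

Element admittances at DC:
  Y(R1) = 0.0002439 S between n3,n4
  Y(R2) = 0.001692 S between n4,n0
  Y(R3) = 0.3413 S between n6,n5
  Y(C1) = 0.000 S between n5,n4
  Y(C2) = 0.000 S between n0,n4
  Y(R4) = 0.01506 S between n7,n2
  Y(R5) = 0.001580 S between n4,n6
  Y(R6) = 0.2762 S between n2,n7
  L1: short n2↔n6 (DC inductor)
  Y(R7) = 0.0009259 S between n7,n3
  Y(R8) = 0.3378 S between n5,n7
  Y(R9) = 0.02551 S between n1,n3
  Y(R10) = 0.09709 S between n4,n7
  Y(R11) = 0.003534 S between n1,n3
  Y(R12) = 0.0004115 S between n4,n5
  Y(R13) = 0.003030 S between n1,n7
  L2: short n3↔n4 (DC inductor)
  Y(R14) = 0.6494 S between n3,n2
  I1: injects 0.00149 A into n1 (from n0)
  Y(C3) = 0.000 S between n3,n0
  V1: constraint V(n0)−V(n2) = 6.73
Assemble and solve the 10×10 MNA system:
  V(n1)=-6.668  V(n2)=-6.730  V(n3)=-6.713  V(n4)=-6.713  V(n5)=-6.728  V(n6)=-6.730  V(n7)=-6.727
  i(L1)=-0.0006023  i(L2)=-0.009967  i(V1)=-0.01285

-6.668 V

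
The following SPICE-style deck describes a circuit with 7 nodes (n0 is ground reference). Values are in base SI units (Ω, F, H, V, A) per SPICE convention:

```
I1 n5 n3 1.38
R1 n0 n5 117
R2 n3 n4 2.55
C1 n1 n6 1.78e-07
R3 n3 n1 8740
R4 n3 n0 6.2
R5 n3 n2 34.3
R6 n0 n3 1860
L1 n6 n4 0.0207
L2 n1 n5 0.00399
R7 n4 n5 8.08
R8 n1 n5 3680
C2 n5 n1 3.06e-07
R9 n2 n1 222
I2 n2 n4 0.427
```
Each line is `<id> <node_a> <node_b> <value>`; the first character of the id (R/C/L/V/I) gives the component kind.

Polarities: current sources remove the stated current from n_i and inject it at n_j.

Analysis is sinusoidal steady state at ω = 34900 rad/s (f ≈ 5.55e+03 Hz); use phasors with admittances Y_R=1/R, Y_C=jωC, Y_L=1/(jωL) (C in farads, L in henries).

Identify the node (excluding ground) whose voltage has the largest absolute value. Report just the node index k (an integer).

Apply KCL at each of the 6 non-ground nodes and solve the resulting linear system.
Node n1: branches {C1, R3, L2, R8, C2, R9} → V_1 = -14.68-3.106j
Node n2: branches {R5, R9, I2} → V_2 = -14.11-0.4134j
Node n3: branches {I1, R2, R3, R4, R5, R6} → V_3 = 0.6230+0.002605j
Node n4: branches {R2, L1, R7, I2} → V_4 = -1.539+0.03551j
Node n5: branches {I1, R1, L2, R7, R8, C2} → V_5 = -11.79-0.04933j
Node n6: branches {C1, L1} → V_6 = -18.45-4.006j

6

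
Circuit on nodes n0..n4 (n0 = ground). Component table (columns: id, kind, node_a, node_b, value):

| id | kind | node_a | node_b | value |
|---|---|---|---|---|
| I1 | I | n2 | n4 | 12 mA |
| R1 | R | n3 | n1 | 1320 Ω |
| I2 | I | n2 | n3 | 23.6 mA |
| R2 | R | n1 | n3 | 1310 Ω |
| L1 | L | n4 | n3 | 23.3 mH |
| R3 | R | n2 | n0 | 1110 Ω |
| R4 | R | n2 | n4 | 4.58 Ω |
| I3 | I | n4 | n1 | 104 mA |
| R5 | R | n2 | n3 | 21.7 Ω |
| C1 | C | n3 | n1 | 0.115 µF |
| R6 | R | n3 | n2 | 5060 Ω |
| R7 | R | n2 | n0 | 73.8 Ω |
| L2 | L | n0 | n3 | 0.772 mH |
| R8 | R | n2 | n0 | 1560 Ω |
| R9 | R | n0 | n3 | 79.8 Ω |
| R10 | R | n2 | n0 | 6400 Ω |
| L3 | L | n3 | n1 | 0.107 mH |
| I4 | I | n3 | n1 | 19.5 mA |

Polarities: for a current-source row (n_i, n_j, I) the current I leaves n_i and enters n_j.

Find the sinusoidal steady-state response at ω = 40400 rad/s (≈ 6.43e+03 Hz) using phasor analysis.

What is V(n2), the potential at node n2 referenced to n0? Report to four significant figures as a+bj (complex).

Apply KCL at each of the 4 non-ground nodes and solve the resulting linear system.
Node n1: branches {R1, R2, I3, C1, L3, I4} → V_1 = 0.4622+1.186j
Node n2: branches {I1, I2, R3, R4, R5, R6, R7, R8, R10} → V_2 = -1.725+0.4373j
Node n3: branches {R1, I2, R2, L1, R5, C1, R6, L2, R9, L3, I4} → V_3 = 0.4586+0.6412j
Node n4: branches {I1, L1, R4, I3} → V_4 = -2.145+0.4247j

-1.725+0.4373j V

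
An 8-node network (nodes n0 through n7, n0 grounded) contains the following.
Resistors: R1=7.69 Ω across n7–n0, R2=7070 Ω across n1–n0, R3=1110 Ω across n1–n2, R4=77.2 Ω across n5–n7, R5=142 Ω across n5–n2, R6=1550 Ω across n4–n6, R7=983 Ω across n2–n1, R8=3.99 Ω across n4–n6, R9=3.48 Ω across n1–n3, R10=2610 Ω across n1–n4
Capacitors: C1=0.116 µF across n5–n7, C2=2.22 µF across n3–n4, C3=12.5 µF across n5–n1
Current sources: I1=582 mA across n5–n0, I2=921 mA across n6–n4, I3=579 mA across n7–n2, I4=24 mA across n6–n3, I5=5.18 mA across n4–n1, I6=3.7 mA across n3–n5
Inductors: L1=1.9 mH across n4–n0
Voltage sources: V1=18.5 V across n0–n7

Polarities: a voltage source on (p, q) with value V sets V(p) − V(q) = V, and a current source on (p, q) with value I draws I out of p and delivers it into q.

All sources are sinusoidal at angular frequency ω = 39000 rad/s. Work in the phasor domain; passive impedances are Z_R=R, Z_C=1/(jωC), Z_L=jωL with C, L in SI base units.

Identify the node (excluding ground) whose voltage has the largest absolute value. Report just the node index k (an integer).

2

MNA unknowns: 7 node voltages V₁..V_7 plus 1 source current (V1)
R1: Y=0.1300+0.000j on G[7,0]
R2: Y=0.0001414+0.000j on G[1,0]
C1: Y=0.000+0.004524j on G[5,7]
I1: z[5]−=0.582, z[0]+=0.582
R3: Y=0.0009009+0.000j on G[1,2]
I2: z[6]−=0.921, z[4]+=0.921
R4: Y=0.01295+0.000j on G[5,7]
R5: Y=0.007042+0.000j on G[5,2]
R6: Y=0.0006452+0.000j on G[4,6]
R7: Y=0.001017+0.000j on G[2,1]
I3: z[7]−=0.579, z[2]+=0.579
R8: Y=0.2506+0.000j on G[4,6]
I4: z[6]−=0.024, z[3]+=0.024
I5: z[4]−=0.00518, z[1]+=0.00518
L1: Y=0.000-0.01350j on G[4,0]
C2: Y=0.000+0.08658j on G[3,4]
R9: Y=0.2874+0.000j on G[1,3]
R10: Y=0.0003831+0.000j on G[1,4]
I6: z[3]−=0.0037, z[5]+=0.0037
C3: Y=0.000+0.4875j on G[5,1]
V1: row V0−V7=18.5, i_V1 at 0,7
solve → V1=-7.342-12.71j, V2=57.44-12.19j, V3=-6.664-13.08j, V4=-7.881-15.10j, V5=-7.130-12.04j, V6=-11.64-15.10j, V7=-18.50+0.000j
aux → i_V1=-2.028+0.1046j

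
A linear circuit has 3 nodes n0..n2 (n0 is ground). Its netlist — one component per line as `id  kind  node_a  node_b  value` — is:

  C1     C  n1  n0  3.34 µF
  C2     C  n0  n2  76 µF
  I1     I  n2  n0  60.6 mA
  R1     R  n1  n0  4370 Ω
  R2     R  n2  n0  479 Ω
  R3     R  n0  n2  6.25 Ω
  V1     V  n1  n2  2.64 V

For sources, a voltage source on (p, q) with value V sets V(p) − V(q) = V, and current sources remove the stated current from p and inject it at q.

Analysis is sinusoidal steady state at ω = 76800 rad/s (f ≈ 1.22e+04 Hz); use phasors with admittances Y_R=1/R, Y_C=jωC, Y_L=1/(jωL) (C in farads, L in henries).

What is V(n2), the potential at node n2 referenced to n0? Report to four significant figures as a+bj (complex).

Element admittances at ω=76800 rad/s:
  Y(C1) = 0.000+0.2565j S between n1,n0
  Y(C2) = 0.000+5.837j S between n0,n2
  I1: injects 0.0606 A into n0 (from n2)
  Y(R1) = 0.0002288+0.000j S between n1,n0
  Y(R2) = 0.002088+0.000j S between n2,n0
  Y(R3) = 0.1600+0.000j S between n0,n2
  V1: constraint V(n1)−V(n2) = 2.64
Assemble and solve the 3×3 MNA system:
  V(n1)=2.529+0.007079j  V(n2)=-0.1113+0.007079j
  i(V1)=0.001237-0.6486j

-0.1113+0.007079j V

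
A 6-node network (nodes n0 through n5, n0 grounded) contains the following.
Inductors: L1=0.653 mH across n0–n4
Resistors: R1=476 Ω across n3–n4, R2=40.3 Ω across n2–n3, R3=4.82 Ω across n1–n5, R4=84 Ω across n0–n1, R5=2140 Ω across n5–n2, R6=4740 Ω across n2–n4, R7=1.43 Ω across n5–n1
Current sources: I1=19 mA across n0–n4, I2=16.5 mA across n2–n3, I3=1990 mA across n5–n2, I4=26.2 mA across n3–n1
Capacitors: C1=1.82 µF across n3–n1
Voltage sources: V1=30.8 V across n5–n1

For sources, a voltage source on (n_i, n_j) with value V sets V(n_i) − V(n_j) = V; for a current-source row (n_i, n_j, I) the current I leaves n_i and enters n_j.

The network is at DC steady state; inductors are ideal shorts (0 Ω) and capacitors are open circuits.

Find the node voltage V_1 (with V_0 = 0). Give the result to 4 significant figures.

-132.2 V

Apply KCL at each of the 5 non-ground nodes and solve the resulting linear system.
Node n1: branches {R3, R4, C1, I4, R7, V1} → V_1 = -132.2
Node n2: branches {R2, I2, R5, I3, R6} → V_2 = 733.1
Node n3: branches {R1, R2, I2, C1, I4} → V_3 = 675.5
Node n4: branches {L1, R1, I1, R6} → V_4 = 0.000
Node n5: branches {R3, R5, I3, R7, V1} → V_5 = -101.4
Source currents: i(L1)=-1.593, i(V1)=-29.53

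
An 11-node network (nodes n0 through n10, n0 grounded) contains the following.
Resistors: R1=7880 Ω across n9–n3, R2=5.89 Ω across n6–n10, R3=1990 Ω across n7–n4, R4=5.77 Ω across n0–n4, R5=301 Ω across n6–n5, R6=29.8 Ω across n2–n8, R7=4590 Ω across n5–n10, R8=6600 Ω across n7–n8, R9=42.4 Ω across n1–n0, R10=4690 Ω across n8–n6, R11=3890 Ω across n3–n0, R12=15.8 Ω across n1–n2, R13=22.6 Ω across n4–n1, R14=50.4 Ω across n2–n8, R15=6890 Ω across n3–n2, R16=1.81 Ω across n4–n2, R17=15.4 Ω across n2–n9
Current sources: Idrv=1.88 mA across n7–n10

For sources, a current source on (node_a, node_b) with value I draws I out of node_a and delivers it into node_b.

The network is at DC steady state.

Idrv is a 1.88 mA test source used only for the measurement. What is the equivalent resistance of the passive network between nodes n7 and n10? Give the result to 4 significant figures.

Apply KCL at each of the 10 non-ground nodes and solve the resulting linear system.
Node n1: branches {R9, R12, R13} → V_1 = 0.001069
Node n2: branches {R6, R12, R14, R15, R16, R17} → V_2 = 0.002317
Node n3: branches {R1, R11, R15} → V_3 = 0.001191
Node n4: branches {R3, R4, R13, R16} → V_4 = -0.0001472
Node n5: branches {R5, R7} → V_5 = 8.847
Node n6: branches {R2, R5, R10} → V_6 = 8.847
Node n7: branches {R3, R8, Idrv} → V_7 = -2.868
Node n8: branches {R6, R8, R10, R14} → V_8 = 0.02930
Node n9: branches {R1, R17} → V_9 = 0.002315
Node n10: branches {R2, R7, Idrv} → V_10 = 8.858

R_eq = 6237. Ω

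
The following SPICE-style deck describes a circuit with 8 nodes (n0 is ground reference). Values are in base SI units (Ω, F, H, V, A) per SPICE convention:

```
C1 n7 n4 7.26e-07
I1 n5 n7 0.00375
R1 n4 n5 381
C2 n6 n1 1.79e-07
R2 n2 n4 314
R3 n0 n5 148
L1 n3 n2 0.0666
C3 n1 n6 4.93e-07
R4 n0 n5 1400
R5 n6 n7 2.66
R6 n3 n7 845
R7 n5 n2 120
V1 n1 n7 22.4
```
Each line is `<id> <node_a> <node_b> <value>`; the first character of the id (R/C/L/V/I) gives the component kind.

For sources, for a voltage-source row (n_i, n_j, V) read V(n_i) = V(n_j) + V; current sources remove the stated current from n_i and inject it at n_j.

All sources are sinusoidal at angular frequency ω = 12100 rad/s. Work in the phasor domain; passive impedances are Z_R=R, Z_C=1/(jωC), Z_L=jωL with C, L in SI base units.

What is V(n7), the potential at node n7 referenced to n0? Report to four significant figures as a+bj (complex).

Apply KCL at each of the 7 non-ground nodes and solve the resulting linear system.
Node n1: branches {C2, C3, V1} → V_1 = 23.20-0.3290j
Node n2: branches {R2, L1, R7} → V_2 = 0.2186-0.02448j
Node n3: branches {L1, R6} → V_3 = 0.6452+0.1184j
Node n4: branches {C1, R1, R2} → V_4 = 0.7348+0.07772j
Node n5: branches {I1, R1, R3, R4, R7} → V_5 = 0.000+0.000j
Node n6: branches {C2, C3, R5} → V_6 = 0.8055+0.1553j
Node n7: branches {C1, I1, R5, R6, V1} → V_7 = 0.7951-0.3290j
Source currents: i(V1)=-0.003938-0.1821j

0.7951-0.3290j V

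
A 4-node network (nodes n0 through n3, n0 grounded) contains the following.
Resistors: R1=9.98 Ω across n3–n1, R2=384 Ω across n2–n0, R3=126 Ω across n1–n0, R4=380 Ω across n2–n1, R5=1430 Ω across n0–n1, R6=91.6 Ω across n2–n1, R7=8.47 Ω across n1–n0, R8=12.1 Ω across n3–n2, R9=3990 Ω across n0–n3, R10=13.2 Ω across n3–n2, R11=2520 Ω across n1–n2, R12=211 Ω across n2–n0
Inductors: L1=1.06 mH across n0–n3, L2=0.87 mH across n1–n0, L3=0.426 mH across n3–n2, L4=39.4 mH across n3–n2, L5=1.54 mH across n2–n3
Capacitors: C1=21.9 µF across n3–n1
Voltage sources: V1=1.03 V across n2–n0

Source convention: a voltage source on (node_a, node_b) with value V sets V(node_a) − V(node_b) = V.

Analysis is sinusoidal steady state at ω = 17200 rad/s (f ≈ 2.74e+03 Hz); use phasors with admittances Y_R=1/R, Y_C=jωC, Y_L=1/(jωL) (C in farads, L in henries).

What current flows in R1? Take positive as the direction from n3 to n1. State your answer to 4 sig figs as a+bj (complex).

-0.0001778-0.02219j A

Element admittances at ω=17200 rad/s:
  Y(R1) = 0.1002+0.000j S between n3,n1
  Y(R2) = 0.002604+0.000j S between n2,n0
  Y(R3) = 0.007937+0.000j S between n1,n0
  Y(R4) = 0.002632+0.000j S between n2,n1
  Y(L1) = 0.000-0.05485j S between n0,n3
  Y(L2) = 0.000-0.06683j S between n1,n0
  Y(L3) = 0.000-0.1365j S between n3,n2
  Y(R5) = 0.0006993+0.000j S between n0,n1
  Y(R6) = 0.01092+0.000j S between n2,n1
  Y(R7) = 0.1181+0.000j S between n1,n0
  Y(R8) = 0.08264+0.000j S between n3,n2
  Y(R9) = 0.0002506+0.000j S between n0,n3
  Y(R10) = 0.07576+0.000j S between n3,n2
  Y(R11) = 0.0003968+0.000j S between n1,n2
  Y(R12) = 0.004739+0.000j S between n2,n0
  Y(C1) = 0.000+0.3767j S between n3,n1
  Y(L4) = 0.000-0.001476j S between n3,n2
  Y(L5) = 0.000-0.03775j S between n2,n3
  V1: constraint V(n2)−V(n0) = 1.03
Assemble and solve the 4×4 MNA system:
  V(n1)=0.6291+0.1364j  V(n2)=1.030+0.000j  V(n3)=0.6273-0.08503j
  i(V1)=-0.09188+0.05919j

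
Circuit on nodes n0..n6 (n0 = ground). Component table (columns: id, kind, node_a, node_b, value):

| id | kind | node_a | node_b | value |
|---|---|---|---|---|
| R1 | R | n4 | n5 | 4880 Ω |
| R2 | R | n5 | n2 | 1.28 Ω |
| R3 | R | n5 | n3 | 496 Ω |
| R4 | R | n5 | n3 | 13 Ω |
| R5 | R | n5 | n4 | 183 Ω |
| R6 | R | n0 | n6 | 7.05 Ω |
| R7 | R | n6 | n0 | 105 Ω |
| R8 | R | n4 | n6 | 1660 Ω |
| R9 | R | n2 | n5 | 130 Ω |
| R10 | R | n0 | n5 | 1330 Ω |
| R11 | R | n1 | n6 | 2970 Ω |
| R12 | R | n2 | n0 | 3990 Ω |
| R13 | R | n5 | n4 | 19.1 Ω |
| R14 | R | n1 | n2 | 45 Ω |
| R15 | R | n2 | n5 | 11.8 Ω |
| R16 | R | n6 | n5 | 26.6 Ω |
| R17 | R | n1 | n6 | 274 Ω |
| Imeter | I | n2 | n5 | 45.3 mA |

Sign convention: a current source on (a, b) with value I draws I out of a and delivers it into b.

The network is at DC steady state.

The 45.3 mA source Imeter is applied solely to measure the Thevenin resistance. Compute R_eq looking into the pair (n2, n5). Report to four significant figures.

Apply KCL at each of the 6 non-ground nodes and solve the resulting linear system.
Node n1: branches {R11, R14, R17} → V_1 = -0.04001
Node n2: branches {R2, R9, R12, R14, R15, Imeter} → V_2 = -0.04719
Node n3: branches {R3, R4} → V_3 = 0.004460
Node n4: branches {R1, R5, R8, R13} → V_4 = 0.004414
Node n5: branches {R1, R2, R3, R4, R5, R9, R10, R13, R15, R16, Imeter} → V_5 = 0.004460
Node n6: branches {R6, R7, R8, R11, R16, R17} → V_6 = 5.599e-05

R_eq = 1.140 Ω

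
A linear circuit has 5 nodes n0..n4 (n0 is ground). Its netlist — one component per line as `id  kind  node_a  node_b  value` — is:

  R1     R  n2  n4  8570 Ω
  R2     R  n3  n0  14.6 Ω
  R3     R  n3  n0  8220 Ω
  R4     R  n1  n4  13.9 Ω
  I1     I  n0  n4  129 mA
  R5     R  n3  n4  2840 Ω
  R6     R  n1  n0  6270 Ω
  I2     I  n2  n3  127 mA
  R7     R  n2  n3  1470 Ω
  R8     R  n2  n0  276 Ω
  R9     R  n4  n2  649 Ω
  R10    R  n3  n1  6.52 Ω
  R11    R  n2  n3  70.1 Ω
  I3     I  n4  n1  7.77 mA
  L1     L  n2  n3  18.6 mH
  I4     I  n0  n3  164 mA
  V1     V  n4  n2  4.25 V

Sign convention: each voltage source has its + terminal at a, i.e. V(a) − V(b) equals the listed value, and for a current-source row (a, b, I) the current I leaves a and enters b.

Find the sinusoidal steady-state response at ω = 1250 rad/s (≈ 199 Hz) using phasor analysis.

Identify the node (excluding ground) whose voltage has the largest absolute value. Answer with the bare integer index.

4

Apply KCL at each of the 4 non-ground nodes and solve the resulting linear system.
Node n1: branches {R4, R6, R10, I3} → V_1 = 4.788-0.4086j
Node n2: branches {R1, I2, R7, R8, R9, R11, L1, V1} → V_2 = 1.768-1.445j
Node n3: branches {R2, R3, R5, I2, R7, R10, R11, L1, I4} → V_3 = 4.166+0.07727j
Node n4: branches {R1, R4, I1, R5, R9, I3, V1} → V_4 = 6.018-1.445j
Source currents: i(V1)=0.02504+0.07512j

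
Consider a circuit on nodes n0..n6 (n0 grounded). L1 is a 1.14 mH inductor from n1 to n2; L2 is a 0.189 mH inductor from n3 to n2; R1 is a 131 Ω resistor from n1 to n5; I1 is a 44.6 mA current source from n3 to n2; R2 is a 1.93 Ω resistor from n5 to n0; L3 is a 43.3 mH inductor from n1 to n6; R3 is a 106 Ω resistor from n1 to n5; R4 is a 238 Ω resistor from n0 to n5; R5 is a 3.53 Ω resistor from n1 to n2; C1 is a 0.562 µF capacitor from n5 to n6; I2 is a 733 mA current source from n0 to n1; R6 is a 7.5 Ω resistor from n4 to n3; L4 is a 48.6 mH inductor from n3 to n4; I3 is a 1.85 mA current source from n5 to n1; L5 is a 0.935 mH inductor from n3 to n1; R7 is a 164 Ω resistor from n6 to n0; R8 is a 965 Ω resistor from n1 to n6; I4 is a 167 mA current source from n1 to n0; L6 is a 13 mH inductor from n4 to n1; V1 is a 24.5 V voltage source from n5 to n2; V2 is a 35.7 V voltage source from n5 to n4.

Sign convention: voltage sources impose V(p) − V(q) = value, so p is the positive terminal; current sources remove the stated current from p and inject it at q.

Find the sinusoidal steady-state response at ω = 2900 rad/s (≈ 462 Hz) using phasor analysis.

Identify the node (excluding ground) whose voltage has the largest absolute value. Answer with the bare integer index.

4

MNA unknowns: 6 node voltages V₁..V_6 plus 2 source currents (V1, V2)
L1: Y=0.000-0.3025j on G[1,2]
L2: Y=0.000-1.824j on G[3,2]
R1: Y=0.007634+0.000j on G[1,5]
I1: z[3]−=0.0446, z[2]+=0.0446
R2: Y=0.5181+0.000j on G[5,0]
L3: Y=0.000-0.007964j on G[1,6]
R3: Y=0.009434+0.000j on G[1,5]
R4: Y=0.004202+0.000j on G[0,5]
R5: Y=0.2833+0.000j on G[1,2]
C1: Y=0.000+0.001630j on G[5,6]
I2: z[0]−=0.733, z[1]+=0.733
R6: Y=0.1333+0.000j on G[4,3]
L4: Y=0.000-0.007095j on G[3,4]
I3: z[5]−=0.00185, z[1]+=0.00185
L5: Y=0.000-0.3688j on G[3,1]
R7: Y=0.006098+0.000j on G[6,0]
R8: Y=0.001036+0.000j on G[1,6]
I4: z[1]−=0.167, z[0]+=0.167
L6: Y=0.000-0.02653j on G[4,1]
V1: row V5−V2=24.5, i_V1 at 5,2
V2: row V5−V4=35.7, i_V2 at 5,4
solve → V1=-23.08+1.079j, V2=-23.25-0.1588j, V3=-23.29-0.6481j, V4=-34.45-0.1588j, V5=1.249-0.1588j, V6=-14.19+13.61j
aux → i_V1=0.4256-0.3671j, i_V2=-1.518+0.4460j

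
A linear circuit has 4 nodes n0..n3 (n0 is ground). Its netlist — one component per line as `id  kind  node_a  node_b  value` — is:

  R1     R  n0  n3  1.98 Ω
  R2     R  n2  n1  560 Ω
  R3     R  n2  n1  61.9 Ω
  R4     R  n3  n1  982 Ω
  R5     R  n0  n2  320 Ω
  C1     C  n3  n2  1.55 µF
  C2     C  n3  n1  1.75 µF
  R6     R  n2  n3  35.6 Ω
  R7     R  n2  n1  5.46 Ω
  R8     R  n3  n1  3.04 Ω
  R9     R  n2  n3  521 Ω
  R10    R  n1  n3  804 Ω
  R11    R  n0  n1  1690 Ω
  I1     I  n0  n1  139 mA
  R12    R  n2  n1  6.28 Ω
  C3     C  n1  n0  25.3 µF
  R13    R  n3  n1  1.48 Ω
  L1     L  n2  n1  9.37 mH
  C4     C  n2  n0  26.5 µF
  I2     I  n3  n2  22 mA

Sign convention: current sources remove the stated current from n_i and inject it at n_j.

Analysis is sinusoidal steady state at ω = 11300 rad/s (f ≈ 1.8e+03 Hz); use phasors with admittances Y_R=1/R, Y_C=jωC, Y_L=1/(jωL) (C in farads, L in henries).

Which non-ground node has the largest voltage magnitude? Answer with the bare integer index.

1

Element admittances at ω=11300 rad/s:
  Y(R1) = 0.5051+0.000j S between n0,n3
  Y(R2) = 0.001786+0.000j S between n2,n1
  Y(R3) = 0.01616+0.000j S between n2,n1
  Y(R4) = 0.001018+0.000j S between n3,n1
  Y(R5) = 0.003125+0.000j S between n0,n2
  Y(C1) = 0.000+0.01751j S between n3,n2
  Y(C2) = 0.000+0.01978j S between n3,n1
  Y(R6) = 0.02809+0.000j S between n2,n3
  Y(R7) = 0.1832+0.000j S between n2,n1
  Y(R8) = 0.3289+0.000j S between n3,n1
  Y(R9) = 0.001919+0.000j S between n2,n3
  Y(R10) = 0.001244+0.000j S between n1,n3
  Y(R11) = 0.0005917+0.000j S between n0,n1
  I1: injects 0.139 A into n1 (from n0)
  Y(R12) = 0.1592+0.000j S between n2,n1
  Y(C3) = 0.000+0.2859j S between n1,n0
  Y(R13) = 0.6757+0.000j S between n3,n1
  Y(L1) = 0.000-0.009445j S between n2,n1
  Y(C4) = 0.000+0.2994j S between n2,n0
  I2: injects 0.022 A into n2 (from n3)
Assemble and solve the 3×3 MNA system:
  V(n1)=0.1381-0.1540j  V(n2)=0.04534-0.1842j  V(n3)=0.07838-0.1038j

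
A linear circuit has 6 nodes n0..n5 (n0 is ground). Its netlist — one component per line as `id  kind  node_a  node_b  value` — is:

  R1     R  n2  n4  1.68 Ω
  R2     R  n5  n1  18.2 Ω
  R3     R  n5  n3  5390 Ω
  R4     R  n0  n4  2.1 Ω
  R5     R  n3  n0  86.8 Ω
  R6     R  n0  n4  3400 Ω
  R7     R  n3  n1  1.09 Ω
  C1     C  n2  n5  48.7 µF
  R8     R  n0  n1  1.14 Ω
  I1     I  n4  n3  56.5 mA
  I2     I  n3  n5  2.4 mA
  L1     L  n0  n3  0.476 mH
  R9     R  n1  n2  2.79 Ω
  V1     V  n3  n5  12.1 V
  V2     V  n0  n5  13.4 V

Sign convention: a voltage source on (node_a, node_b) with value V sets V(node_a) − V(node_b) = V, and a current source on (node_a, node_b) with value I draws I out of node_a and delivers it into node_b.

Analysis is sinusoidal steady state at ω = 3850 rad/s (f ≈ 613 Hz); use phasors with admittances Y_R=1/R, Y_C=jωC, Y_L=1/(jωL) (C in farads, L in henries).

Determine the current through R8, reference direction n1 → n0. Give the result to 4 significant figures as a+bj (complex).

-1.034-0.5445j A

Element admittances at ω=3850 rad/s:
  Y(R1) = 0.5952+0.000j S between n2,n4
  Y(R2) = 0.05495+0.000j S between n5,n1
  Y(R3) = 0.0001855+0.000j S between n5,n3
  Y(R4) = 0.4762+0.000j S between n0,n4
  Y(R5) = 0.01152+0.000j S between n3,n0
  Y(R6) = 0.0002941+0.000j S between n0,n4
  Y(R7) = 0.9174+0.000j S between n3,n1
  Y(C1) = 0.000+0.1875j S between n2,n5
  Y(R8) = 0.8772+0.000j S between n0,n1
  I1: injects 0.0565 A into n3 (from n4)
  I2: injects 0.0024 A into n5 (from n3)
  Y(L1) = 0.000-0.5457j S between n0,n3
  Y(R9) = 0.3584+0.000j S between n1,n2
  V1: constraint V(n3)−V(n5) = 12.1
  V2: constraint V(n0)−V(n5) = 13.4
Assemble and solve the 7×7 MNA system:
  V(n1)=-1.179-0.6207j  V(n2)=-1.879-3.824j  V(n3)=-1.300+0.000j  V(n4)=-1.096-2.124j  V(n5)=-13.40+0.000j
  i(V1)=0.1782-1.279j  i(V2)=-1.571-0.8471j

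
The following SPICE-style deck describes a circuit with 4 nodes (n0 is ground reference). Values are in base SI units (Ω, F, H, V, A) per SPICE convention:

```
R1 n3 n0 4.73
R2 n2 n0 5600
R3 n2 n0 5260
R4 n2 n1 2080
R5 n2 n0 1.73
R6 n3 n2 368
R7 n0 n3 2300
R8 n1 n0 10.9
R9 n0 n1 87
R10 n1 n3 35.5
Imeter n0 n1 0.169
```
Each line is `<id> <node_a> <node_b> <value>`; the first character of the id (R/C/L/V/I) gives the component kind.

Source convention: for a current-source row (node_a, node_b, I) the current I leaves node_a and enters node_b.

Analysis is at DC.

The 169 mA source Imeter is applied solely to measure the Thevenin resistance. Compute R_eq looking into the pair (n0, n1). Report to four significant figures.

R_eq = 7.775 Ω

MNA unknowns: 3 node voltages V₁..V_3
R1: Y=0.2114 on G[3,0]
R2: Y=0.0001786 on G[2,0]
R3: Y=0.0001901 on G[2,0]
R4: Y=0.0004808 on G[2,1]
R5: Y=0.5780 on G[2,0]
R6: Y=0.002717 on G[3,2]
R7: Y=0.0004348 on G[0,3]
R8: Y=0.09174 on G[1,0]
R9: Y=0.01149 on G[0,1]
R10: Y=0.02817 on G[1,3]
Imeter: z[0]−=0.169, z[1]+=0.169
solve → V1=1.314, V2=0.001799, V3=0.1525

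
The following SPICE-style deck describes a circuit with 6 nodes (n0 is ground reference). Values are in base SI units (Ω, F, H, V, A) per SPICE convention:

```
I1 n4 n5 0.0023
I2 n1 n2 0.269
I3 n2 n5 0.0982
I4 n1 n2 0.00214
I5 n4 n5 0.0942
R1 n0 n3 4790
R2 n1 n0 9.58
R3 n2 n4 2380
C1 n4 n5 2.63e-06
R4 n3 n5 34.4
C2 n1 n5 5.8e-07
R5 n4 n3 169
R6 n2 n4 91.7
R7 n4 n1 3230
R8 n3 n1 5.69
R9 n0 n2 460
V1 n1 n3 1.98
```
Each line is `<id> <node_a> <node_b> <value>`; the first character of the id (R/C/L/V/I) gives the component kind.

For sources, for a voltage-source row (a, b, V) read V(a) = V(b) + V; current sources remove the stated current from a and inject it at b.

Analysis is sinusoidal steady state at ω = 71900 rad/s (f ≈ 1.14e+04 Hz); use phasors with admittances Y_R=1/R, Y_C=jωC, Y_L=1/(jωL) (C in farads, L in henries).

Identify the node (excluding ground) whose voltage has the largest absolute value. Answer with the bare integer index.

MNA unknowns: 5 node voltages V₁..V_5 plus 1 source current (V1)
I1: z[4]−=0.0023, z[5]+=0.0023
I2: z[1]−=0.269, z[2]+=0.269
I3: z[2]−=0.0982, z[5]+=0.0982
I4: z[1]−=0.00214, z[2]+=0.00214
I5: z[4]−=0.0942, z[5]+=0.0942
R1: Y=0.0002088+0.000j on G[0,3]
R2: Y=0.1044+0.000j on G[1,0]
R3: Y=0.0004202+0.000j on G[2,4]
C1: Y=0.000+0.1891j on G[4,5]
R4: Y=0.02907+0.000j on G[3,5]
C2: Y=0.000+0.04170j on G[1,5]
R5: Y=0.005917+0.000j on G[4,3]
R6: Y=0.01091+0.000j on G[2,4]
R7: Y=0.0003096+0.000j on G[4,1]
R8: Y=0.1757+0.000j on G[3,1]
R9: Y=0.002174+0.000j on G[0,2]
V1: row V1−V3=1.98, i_V1 at 1,3
solve → V1=-0.2952+0.04148j, V2=14.39-1.996j, V3=-2.275+0.04148j, V4=1.887-2.379j, V5=1.784-2.274j
aux → i_V1=-0.4911+0.08163j

2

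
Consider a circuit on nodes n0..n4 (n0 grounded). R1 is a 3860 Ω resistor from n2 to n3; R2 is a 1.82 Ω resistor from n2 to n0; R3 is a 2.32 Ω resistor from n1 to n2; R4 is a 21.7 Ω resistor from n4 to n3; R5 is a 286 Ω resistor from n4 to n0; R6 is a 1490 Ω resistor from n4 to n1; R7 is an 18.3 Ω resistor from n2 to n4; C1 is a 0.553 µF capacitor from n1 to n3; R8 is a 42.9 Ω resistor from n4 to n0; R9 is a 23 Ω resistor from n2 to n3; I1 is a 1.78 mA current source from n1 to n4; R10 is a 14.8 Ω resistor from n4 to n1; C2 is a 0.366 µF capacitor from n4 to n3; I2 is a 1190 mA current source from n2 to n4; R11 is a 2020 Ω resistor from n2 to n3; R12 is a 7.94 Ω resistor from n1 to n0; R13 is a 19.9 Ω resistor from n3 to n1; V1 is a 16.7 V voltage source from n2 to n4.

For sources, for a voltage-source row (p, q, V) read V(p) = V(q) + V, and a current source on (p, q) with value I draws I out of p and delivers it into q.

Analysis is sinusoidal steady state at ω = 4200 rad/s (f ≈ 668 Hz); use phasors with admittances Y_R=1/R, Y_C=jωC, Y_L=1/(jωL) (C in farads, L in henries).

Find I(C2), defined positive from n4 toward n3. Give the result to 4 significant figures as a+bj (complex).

MNA unknowns: 4 node voltages V₁..V_4 plus 1 source current (V1)
R1: Y=0.0002591+0.000j on G[2,3]
R2: Y=0.5495+0.000j on G[2,0]
R3: Y=0.4310+0.000j on G[1,2]
R4: Y=0.04608+0.000j on G[4,3]
R5: Y=0.003497+0.000j on G[4,0]
R6: Y=0.0006711+0.000j on G[4,1]
R7: Y=0.05464+0.000j on G[2,4]
C1: Y=0.000+0.002323j on G[1,3]
R8: Y=0.02331+0.000j on G[4,0]
R9: Y=0.04348+0.000j on G[2,3]
I1: z[1]−=0.00178, z[4]+=0.00178
R10: Y=0.06757+0.000j on G[4,1]
C2: Y=0.000+0.001537j on G[4,3]
I2: z[2]−=1.19, z[4]+=1.19
R11: Y=0.0004950+0.000j on G[2,3]
R12: Y=0.1259+0.000j on G[1,0]
R13: Y=0.05025+0.000j on G[3,1]
V1: row V2−V4=16.7, i_V1 at 2,4
solve → V1=-1.297-0.01501j, V2=1.060+0.003282j, V3=-5.258-0.05133j, V4=-15.64+0.003282j
aux → i_V1=-3.981-0.01210j

-8.395e-05-0.01596j A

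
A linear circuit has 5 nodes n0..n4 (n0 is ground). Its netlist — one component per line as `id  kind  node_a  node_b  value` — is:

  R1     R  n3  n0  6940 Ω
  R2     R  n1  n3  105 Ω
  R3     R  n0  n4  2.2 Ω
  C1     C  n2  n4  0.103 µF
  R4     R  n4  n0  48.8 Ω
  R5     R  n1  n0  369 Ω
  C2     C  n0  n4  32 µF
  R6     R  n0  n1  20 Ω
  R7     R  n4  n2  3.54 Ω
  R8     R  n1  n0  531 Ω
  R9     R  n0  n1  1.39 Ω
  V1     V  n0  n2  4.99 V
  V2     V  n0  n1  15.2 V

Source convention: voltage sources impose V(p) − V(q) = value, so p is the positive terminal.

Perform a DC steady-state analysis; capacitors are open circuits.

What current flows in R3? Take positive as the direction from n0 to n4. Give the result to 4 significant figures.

Apply KCL at each of the 4 non-ground nodes and solve the resulting linear system.
Node n1: branches {R2, R5, R6, R8, R9, V2} → V_1 = -15.20
Node n2: branches {C1, R7, V1} → V_2 = -4.990
Node n3: branches {R1, R2} → V_3 = -14.97
Node n4: branches {R3, C1, R4, C2, R7} → V_4 = -1.861
Source currents: i(V1)=-0.8840, i(V2)=-11.77

0.8458 A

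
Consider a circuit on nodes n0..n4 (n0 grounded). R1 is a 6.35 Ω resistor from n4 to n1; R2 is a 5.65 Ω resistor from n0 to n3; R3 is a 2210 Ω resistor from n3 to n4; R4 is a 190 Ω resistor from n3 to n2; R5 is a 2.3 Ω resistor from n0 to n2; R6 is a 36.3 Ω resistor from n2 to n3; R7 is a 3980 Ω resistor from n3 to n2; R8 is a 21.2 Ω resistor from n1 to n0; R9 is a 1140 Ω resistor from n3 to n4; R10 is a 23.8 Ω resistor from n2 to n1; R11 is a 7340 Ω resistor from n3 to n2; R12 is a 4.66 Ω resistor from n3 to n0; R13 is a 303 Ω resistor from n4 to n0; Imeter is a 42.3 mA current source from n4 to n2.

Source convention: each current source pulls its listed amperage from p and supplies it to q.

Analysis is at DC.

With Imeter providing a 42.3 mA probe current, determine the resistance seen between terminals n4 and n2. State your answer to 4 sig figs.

R_eq = 16.89 Ω

MNA unknowns: 4 node voltages V₁..V_4
R1: Y=0.1575 on G[4,1]
R2: Y=0.1770 on G[0,3]
R3: Y=0.0004525 on G[3,4]
R4: Y=0.005263 on G[3,2]
R5: Y=0.4348 on G[0,2]
R6: Y=0.02755 on G[2,3]
R7: Y=0.0002513 on G[3,2]
R8: Y=0.04717 on G[1,0]
R9: Y=0.0008772 on G[3,4]
R10: Y=0.04202 on G[2,1]
R11: Y=0.0001362 on G[3,2]
R12: Y=0.2146 on G[3,0]
R13: Y=0.003300 on G[4,0]
Imeter: z[4]−=0.0423, z[2]+=0.0423
solve → V1=-0.4167, V2=0.04872, V3=0.001718, V4=-0.6658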